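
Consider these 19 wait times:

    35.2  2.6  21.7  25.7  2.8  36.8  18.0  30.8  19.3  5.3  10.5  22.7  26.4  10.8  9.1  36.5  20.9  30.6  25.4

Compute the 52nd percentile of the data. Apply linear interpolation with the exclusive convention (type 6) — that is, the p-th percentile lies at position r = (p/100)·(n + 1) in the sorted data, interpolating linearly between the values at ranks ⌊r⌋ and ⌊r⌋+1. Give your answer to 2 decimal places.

Sorted: 2.6, 2.8, 5.3, 9.1, 10.5, 10.8, 18.0, 19.3, 20.9, 21.7, 22.7, 25.4, 25.7, 26.4, 30.6, 30.8, 35.2, 36.5, 36.8.
n = 19.
r = (52/100)·(19 + 1) = 10.4.
Rank 10 is 21.7 and rank 11 is 22.7.
Interpolate: 21.7 + 0.4·(22.7 − 21.7) = 21.7 + 0.4·1 = 22.1.

22.10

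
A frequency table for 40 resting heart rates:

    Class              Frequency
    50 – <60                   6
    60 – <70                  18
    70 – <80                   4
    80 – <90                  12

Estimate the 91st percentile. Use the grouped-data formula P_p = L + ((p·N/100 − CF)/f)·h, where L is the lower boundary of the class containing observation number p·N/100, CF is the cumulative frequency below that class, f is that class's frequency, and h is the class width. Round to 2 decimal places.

N = 40; target position k = 91/100 · 40 = 36.4.
Cumulative frequencies: 6, 24, 28, 40.
Observation 36.4 falls in the class 80 – <90.
L = 80, CF = 28, f = 12, h = 10.
P91 = 80 + ((36.4 − 28)/12)·10 = 80 + 7 = 87.

87.00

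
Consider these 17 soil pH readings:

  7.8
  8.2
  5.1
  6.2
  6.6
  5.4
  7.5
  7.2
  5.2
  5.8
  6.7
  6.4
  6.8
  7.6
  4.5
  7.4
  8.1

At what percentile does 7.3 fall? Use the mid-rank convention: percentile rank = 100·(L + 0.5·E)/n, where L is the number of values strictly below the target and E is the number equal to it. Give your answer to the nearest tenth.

Sorted: 4.5, 5.1, 5.2, 5.4, 5.8, 6.2, 6.4, 6.6, 6.7, 6.8, 7.2, 7.4, 7.5, 7.6, 7.8, 8.1, 8.2.
Count below 7.3: L = 11; count equal: E = 0; n = 17.
Percentile rank = 100·(11 + 0.5·0)/17 = 100·11/17 = 64.71.

64.7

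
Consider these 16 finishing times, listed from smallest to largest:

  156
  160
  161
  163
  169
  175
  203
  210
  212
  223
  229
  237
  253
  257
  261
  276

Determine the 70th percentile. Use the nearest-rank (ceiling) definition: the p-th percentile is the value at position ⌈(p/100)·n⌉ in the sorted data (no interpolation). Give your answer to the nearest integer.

n = 16.
Position = ⌈70/100 · 16⌉ = ⌈11.2⌉ = 12.
The value at rank 12 is 237.

237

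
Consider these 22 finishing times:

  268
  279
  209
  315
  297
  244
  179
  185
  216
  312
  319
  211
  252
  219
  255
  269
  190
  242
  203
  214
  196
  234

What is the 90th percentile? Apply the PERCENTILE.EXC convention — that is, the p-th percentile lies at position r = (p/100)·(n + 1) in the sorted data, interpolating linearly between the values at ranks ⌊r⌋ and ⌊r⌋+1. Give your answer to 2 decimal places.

Sorted: 179, 185, 190, 196, 203, 209, 211, 214, 216, 219, 234, 242, 244, 252, 255, 268, 269, 279, 297, 312, 315, 319.
n = 22.
r = (90/100)·(22 + 1) = 20.7.
Rank 20 is 312 and rank 21 is 315.
Interpolate: 312 + 0.7·(315 − 312) = 312 + 0.7·3 = 314.1.

314.10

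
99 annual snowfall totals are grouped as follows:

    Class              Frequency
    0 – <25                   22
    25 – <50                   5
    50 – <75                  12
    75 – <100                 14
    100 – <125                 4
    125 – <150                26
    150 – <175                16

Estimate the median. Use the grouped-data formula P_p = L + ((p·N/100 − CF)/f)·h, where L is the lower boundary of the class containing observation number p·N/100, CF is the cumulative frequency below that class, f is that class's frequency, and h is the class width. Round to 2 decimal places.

93.75

N = 99; target position k = 50/100 · 99 = 49.5.
Cumulative frequencies: 22, 27, 39, 53, 57, 83, 99.
Observation 49.5 falls in the class 75 – <100.
L = 75, CF = 39, f = 14, h = 25.
P50 = 75 + ((49.5 − 39)/14)·25 = 75 + 18.75 = 93.75.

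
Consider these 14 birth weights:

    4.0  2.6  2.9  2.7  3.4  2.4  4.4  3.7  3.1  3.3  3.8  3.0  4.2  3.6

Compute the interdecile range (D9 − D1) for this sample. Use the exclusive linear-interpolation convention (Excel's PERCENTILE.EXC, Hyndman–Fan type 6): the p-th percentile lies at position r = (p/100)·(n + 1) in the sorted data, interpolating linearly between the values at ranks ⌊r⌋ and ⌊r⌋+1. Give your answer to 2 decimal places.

1.80

Sorted: 2.4, 2.6, 2.7, 2.9, 3.0, 3.1, 3.3, 3.4, 3.6, 3.7, 3.8, 4.0, 4.2, 4.4.
n = 14.
P10: r = 1.5; ranks 1–2 are 2.4, 2.6; interpolating gives 2.5.
P90: r = 13.5; ranks 13–14 are 4.2, 4.4; interpolating gives 4.3.
Difference: 4.3 − 2.5 = 1.8.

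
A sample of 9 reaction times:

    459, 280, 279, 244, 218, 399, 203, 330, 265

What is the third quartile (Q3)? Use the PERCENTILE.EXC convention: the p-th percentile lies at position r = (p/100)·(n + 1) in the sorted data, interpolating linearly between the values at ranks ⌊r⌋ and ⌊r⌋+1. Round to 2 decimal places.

Sorted: 203, 218, 244, 265, 279, 280, 330, 399, 459.
n = 9.
r = (75/100)·(9 + 1) = 7.5.
Rank 7 is 330 and rank 8 is 399.
Interpolate: 330 + 0.5·(399 − 330) = 330 + 0.5·69 = 364.5.

364.50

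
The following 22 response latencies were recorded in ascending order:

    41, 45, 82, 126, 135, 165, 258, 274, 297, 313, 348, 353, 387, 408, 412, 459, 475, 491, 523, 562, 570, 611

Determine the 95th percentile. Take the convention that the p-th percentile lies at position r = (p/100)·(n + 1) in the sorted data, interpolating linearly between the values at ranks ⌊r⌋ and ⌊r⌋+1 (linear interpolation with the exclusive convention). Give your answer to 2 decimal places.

n = 22.
r = (95/100)·(22 + 1) = 21.85.
Rank 21 is 570 and rank 22 is 611.
Interpolate: 570 + 0.85·(611 − 570) = 570 + 0.85·41 = 604.85.

604.85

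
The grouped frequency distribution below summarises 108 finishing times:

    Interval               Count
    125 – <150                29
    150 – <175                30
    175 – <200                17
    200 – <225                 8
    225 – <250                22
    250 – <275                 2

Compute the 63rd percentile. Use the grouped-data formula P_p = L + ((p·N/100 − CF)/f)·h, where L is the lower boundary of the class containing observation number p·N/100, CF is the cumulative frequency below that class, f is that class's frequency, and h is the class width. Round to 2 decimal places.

N = 108; target position k = 63/100 · 108 = 68.04.
Cumulative frequencies: 29, 59, 76, 84, 106, 108.
Observation 68.04 falls in the class 175 – <200.
L = 175, CF = 59, f = 17, h = 25.
P63 = 175 + ((68.04 − 59)/17)·25 = 175 + 13.2941 = 188.294.

188.29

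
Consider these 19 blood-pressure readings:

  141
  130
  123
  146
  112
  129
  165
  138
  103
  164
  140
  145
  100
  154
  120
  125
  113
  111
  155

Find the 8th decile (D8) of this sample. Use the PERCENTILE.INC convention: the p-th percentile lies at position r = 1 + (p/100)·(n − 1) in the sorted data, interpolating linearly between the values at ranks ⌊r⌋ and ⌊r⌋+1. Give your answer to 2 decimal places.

149.20

Sorted: 100, 103, 111, 112, 113, 120, 123, 125, 129, 130, 138, 140, 141, 145, 146, 154, 155, 164, 165.
n = 19.
r = 1 + (80/100)·(19 − 1) = 1 + 14.4 = 15.4.
Rank 15 is 146 and rank 16 is 154.
Interpolate: 146 + 0.4·(154 − 146) = 146 + 0.4·8 = 149.2.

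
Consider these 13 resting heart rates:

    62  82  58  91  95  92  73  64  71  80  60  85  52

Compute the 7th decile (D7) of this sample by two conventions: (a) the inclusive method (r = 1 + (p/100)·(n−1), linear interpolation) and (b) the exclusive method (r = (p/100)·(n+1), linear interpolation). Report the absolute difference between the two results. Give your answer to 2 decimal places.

Sorted: 52, 58, 60, 62, 64, 71, 73, 80, 82, 85, 91, 92, 95.
n = 13.
(a) r = 9.4; between ranks 9 (82) and 10 (85): 83.2.
(b) r = 9.8; between ranks 9 (82) and 10 (85): 84.4.
|83.2 − 84.4| = 1.2.

1.20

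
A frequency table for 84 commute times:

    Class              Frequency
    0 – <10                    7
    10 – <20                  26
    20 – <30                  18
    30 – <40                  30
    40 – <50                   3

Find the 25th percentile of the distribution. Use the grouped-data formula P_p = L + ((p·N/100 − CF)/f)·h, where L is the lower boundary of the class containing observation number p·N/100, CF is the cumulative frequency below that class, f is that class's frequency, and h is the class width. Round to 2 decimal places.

15.38

N = 84; target position k = 25/100 · 84 = 21.
Cumulative frequencies: 7, 33, 51, 81, 84.
Observation 21 falls in the class 10 – <20.
L = 10, CF = 7, f = 26, h = 10.
P25 = 10 + ((21 − 7)/26)·10 = 10 + 5.38462 = 15.3846.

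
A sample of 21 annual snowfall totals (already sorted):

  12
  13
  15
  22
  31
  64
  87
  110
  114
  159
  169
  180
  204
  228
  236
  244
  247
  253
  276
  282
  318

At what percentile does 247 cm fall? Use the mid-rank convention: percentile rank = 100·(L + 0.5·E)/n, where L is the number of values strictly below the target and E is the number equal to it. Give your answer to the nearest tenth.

Count below 247: L = 16; count equal: E = 1; n = 21.
Percentile rank = 100·(16 + 0.5·1)/21 = 100·16.5/21 = 78.57.

78.6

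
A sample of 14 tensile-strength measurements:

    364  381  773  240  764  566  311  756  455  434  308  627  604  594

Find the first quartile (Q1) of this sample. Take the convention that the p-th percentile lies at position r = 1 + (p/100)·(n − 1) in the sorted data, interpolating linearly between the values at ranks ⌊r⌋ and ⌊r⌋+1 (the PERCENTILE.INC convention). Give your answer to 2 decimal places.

368.25

Sorted: 240, 308, 311, 364, 381, 434, 455, 566, 594, 604, 627, 756, 764, 773.
n = 14.
r = 1 + (25/100)·(14 − 1) = 1 + 3.25 = 4.25.
Rank 4 is 364 and rank 5 is 381.
Interpolate: 364 + 0.25·(381 − 364) = 364 + 0.25·17 = 368.25.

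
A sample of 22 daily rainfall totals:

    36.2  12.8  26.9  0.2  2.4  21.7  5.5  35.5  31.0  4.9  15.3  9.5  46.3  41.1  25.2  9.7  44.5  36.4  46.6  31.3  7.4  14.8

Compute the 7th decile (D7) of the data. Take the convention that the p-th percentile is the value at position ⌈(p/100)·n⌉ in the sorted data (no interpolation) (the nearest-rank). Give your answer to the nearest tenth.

35.5

Sorted: 0.2, 2.4, 4.9, 5.5, 7.4, 9.5, 9.7, 12.8, 14.8, 15.3, 21.7, 25.2, 26.9, 31.0, 31.3, 35.5, 36.2, 36.4, 41.1, 44.5, 46.3, 46.6.
n = 22.
Position = ⌈70/100 · 22⌉ = ⌈15.4⌉ = 16.
The value at rank 16 is 35.5.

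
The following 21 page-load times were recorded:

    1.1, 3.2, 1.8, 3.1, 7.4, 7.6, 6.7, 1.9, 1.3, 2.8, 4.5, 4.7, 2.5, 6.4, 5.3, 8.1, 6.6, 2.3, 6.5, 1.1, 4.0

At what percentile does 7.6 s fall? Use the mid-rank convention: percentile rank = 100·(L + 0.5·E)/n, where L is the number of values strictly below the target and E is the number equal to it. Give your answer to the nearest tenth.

Sorted: 1.1, 1.1, 1.3, 1.8, 1.9, 2.3, 2.5, 2.8, 3.1, 3.2, 4.0, 4.5, 4.7, 5.3, 6.4, 6.5, 6.6, 6.7, 7.4, 7.6, 8.1.
Count below 7.6: L = 19; count equal: E = 1; n = 21.
Percentile rank = 100·(19 + 0.5·1)/21 = 100·19.5/21 = 92.86.

92.9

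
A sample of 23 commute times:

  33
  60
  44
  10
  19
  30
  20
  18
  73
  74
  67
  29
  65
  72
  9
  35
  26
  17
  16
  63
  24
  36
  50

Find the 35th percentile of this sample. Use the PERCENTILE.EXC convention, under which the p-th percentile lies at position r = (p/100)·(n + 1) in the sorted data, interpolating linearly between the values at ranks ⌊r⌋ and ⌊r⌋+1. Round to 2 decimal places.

Sorted: 9, 10, 16, 17, 18, 19, 20, 24, 26, 29, 30, 33, 35, 36, 44, 50, 60, 63, 65, 67, 72, 73, 74.
n = 23.
r = (35/100)·(23 + 1) = 8.4.
Rank 8 is 24 and rank 9 is 26.
Interpolate: 24 + 0.4·(26 − 24) = 24 + 0.4·2 = 24.8.

24.80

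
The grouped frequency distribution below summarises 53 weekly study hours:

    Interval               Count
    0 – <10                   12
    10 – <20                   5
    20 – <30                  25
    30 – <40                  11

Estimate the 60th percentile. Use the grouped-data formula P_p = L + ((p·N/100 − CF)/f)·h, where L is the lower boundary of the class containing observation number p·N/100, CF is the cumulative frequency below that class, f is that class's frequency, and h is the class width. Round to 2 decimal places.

N = 53; target position k = 60/100 · 53 = 31.8.
Cumulative frequencies: 12, 17, 42, 53.
Observation 31.8 falls in the class 20 – <30.
L = 20, CF = 17, f = 25, h = 10.
P60 = 20 + ((31.8 − 17)/25)·10 = 20 + 5.92 = 25.92.

25.92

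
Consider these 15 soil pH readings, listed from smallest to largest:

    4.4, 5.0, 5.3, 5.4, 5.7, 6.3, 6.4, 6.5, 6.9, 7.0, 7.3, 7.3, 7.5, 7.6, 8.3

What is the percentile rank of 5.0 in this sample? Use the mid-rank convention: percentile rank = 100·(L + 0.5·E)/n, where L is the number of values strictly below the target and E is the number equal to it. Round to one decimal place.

Count below 5.0: L = 1; count equal: E = 1; n = 15.
Percentile rank = 100·(1 + 0.5·1)/15 = 100·1.5/15 = 10.

10.0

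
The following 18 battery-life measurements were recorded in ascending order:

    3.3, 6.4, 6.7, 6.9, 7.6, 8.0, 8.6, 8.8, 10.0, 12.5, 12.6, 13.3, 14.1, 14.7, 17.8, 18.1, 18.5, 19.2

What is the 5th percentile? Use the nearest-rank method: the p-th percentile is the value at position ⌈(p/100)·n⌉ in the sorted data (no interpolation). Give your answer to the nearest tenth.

n = 18.
Position = ⌈5/100 · 18⌉ = ⌈0.9⌉ = 1.
The value at rank 1 is 3.3.

3.3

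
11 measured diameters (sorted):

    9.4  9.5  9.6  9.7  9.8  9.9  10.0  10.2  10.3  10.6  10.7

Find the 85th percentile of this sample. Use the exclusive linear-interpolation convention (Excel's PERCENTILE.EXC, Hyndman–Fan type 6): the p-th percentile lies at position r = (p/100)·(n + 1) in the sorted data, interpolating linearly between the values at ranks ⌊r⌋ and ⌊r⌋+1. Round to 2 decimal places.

10.62

n = 11.
r = (85/100)·(11 + 1) = 10.2.
Rank 10 is 10.6 and rank 11 is 10.7.
Interpolate: 10.6 + 0.2·(10.7 − 10.6) = 10.6 + 0.2·0.1 = 10.62.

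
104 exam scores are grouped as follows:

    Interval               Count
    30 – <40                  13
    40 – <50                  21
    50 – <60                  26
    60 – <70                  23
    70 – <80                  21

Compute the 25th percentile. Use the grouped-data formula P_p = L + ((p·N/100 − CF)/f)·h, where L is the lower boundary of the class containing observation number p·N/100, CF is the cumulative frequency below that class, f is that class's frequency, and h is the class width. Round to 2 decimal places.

N = 104; target position k = 25/100 · 104 = 26.
Cumulative frequencies: 13, 34, 60, 83, 104.
Observation 26 falls in the class 40 – <50.
L = 40, CF = 13, f = 21, h = 10.
P25 = 40 + ((26 − 13)/21)·10 = 40 + 6.19048 = 46.1905.

46.19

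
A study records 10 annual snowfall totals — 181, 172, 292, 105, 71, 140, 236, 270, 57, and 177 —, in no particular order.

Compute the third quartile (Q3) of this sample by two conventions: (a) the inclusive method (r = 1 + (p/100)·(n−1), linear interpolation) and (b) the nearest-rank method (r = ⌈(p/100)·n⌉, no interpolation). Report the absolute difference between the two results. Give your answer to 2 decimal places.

13.75

Sorted: 57, 71, 105, 140, 172, 177, 181, 236, 270, 292.
n = 10.
(a) r = 7.75; between ranks 7 (181) and 8 (236): 222.25.
(b) the nearest-rank method: rank 8 → 236.
|222.25 − 236| = 13.75.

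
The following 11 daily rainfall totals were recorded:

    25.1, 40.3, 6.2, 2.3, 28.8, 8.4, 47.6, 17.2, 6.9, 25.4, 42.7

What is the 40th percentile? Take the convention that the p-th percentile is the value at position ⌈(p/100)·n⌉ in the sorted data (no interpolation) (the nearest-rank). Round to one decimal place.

Sorted: 2.3, 6.2, 6.9, 8.4, 17.2, 25.1, 25.4, 28.8, 40.3, 42.7, 47.6.
n = 11.
Position = ⌈40/100 · 11⌉ = ⌈4.4⌉ = 5.
The value at rank 5 is 17.2.

17.2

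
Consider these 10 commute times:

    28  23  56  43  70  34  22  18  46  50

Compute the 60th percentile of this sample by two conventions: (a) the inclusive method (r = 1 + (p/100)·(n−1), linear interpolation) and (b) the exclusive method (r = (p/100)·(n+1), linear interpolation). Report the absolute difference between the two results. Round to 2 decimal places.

0.60

Sorted: 18, 22, 23, 28, 34, 43, 46, 50, 56, 70.
n = 10.
(a) r = 6.4; between ranks 6 (43) and 7 (46): 44.2.
(b) r = 6.6; between ranks 6 (43) and 7 (46): 44.8.
|44.2 − 44.8| = 0.6.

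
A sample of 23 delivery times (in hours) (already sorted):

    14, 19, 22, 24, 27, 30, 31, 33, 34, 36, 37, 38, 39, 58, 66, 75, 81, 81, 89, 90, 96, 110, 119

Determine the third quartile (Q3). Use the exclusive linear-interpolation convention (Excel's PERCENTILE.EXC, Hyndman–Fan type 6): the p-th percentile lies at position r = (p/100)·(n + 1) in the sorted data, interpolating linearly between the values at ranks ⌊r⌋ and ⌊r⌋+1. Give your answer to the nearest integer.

n = 23.
r = (75/100)·(23 + 1) = 18.
r is an integer, so P75 is the value at rank 18: 81.

81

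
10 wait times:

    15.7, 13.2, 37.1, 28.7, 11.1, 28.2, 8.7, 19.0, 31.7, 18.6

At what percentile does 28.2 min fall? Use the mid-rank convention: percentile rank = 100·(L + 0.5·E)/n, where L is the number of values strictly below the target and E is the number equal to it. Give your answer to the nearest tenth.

Sorted: 8.7, 11.1, 13.2, 15.7, 18.6, 19.0, 28.2, 28.7, 31.7, 37.1.
Count below 28.2: L = 6; count equal: E = 1; n = 10.
Percentile rank = 100·(6 + 0.5·1)/10 = 100·6.5/10 = 65.

65.0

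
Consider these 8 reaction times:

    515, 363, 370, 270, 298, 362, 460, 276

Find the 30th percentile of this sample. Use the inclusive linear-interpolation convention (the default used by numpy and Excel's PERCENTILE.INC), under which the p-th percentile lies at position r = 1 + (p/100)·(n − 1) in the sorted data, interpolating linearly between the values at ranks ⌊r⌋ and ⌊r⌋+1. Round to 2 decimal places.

Sorted: 270, 276, 298, 362, 363, 370, 460, 515.
n = 8.
r = 1 + (30/100)·(8 − 1) = 1 + 2.1 = 3.1.
Rank 3 is 298 and rank 4 is 362.
Interpolate: 298 + 0.1·(362 − 298) = 298 + 0.1·64 = 304.4.

304.40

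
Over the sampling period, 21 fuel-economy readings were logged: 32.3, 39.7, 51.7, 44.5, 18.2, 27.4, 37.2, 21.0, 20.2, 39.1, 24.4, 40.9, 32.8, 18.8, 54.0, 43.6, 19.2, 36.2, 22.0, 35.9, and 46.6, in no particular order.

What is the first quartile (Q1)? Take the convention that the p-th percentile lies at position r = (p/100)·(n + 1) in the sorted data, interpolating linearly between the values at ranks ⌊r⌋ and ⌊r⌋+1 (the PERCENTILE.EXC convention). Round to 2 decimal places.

Sorted: 18.2, 18.8, 19.2, 20.2, 21.0, 22.0, 24.4, 27.4, 32.3, 32.8, 35.9, 36.2, 37.2, 39.1, 39.7, 40.9, 43.6, 44.5, 46.6, 51.7, 54.0.
n = 21.
r = (25/100)·(21 + 1) = 5.5.
Rank 5 is 21.0 and rank 6 is 22.0.
Interpolate: 21.0 + 0.5·(22.0 − 21.0) = 21.0 + 0.5·1 = 21.5.

21.50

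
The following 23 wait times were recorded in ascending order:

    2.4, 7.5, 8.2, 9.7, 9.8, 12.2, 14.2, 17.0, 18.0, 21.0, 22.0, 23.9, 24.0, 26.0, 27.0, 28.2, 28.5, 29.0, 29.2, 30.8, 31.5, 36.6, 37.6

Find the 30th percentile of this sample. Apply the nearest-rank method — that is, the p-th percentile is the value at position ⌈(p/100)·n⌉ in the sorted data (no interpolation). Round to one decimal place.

n = 23.
Position = ⌈30/100 · 23⌉ = ⌈6.9⌉ = 7.
The value at rank 7 is 14.2.

14.2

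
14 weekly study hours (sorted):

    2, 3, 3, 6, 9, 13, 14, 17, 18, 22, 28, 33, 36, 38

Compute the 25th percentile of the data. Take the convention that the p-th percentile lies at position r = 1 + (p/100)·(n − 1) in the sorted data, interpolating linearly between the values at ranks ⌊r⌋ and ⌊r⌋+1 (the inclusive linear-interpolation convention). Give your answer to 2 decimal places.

6.75

n = 14.
r = 1 + (25/100)·(14 − 1) = 1 + 3.25 = 4.25.
Rank 4 is 6 and rank 5 is 9.
Interpolate: 6 + 0.25·(9 − 6) = 6 + 0.25·3 = 6.75.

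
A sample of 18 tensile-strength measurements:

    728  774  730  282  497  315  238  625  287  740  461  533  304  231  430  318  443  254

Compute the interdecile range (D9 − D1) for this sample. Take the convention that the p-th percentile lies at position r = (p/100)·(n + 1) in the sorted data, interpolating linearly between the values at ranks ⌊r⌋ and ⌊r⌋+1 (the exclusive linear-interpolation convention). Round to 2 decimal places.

506.10

Sorted: 231, 238, 254, 282, 287, 304, 315, 318, 430, 443, 461, 497, 533, 625, 728, 730, 740, 774.
n = 18.
P10: r = 1.9; ranks 1–2 are 231, 238; interpolating gives 237.3.
P90: r = 17.1; ranks 17–18 are 740, 774; interpolating gives 743.4.
Difference: 743.4 − 237.3 = 506.1.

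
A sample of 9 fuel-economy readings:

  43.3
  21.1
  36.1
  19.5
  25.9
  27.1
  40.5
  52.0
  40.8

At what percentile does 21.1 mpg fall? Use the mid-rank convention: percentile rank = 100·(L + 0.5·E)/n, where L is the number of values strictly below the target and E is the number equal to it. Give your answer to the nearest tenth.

16.7

Sorted: 19.5, 21.1, 25.9, 27.1, 36.1, 40.5, 40.8, 43.3, 52.0.
Count below 21.1: L = 1; count equal: E = 1; n = 9.
Percentile rank = 100·(1 + 0.5·1)/9 = 100·1.5/9 = 16.67.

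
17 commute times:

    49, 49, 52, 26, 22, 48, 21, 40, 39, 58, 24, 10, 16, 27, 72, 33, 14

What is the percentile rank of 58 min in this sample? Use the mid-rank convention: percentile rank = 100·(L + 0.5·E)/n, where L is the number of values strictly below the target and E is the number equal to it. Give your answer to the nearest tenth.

Sorted: 10, 14, 16, 21, 22, 24, 26, 27, 33, 39, 40, 48, 49, 49, 52, 58, 72.
Count below 58: L = 15; count equal: E = 1; n = 17.
Percentile rank = 100·(15 + 0.5·1)/17 = 100·15.5/17 = 91.18.

91.2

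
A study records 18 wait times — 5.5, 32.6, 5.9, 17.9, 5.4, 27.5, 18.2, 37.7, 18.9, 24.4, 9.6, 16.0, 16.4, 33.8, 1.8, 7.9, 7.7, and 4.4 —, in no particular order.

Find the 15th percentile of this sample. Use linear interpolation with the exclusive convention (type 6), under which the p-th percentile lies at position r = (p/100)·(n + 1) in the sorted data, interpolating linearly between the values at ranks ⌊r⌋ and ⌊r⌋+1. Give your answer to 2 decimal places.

5.25

Sorted: 1.8, 4.4, 5.4, 5.5, 5.9, 7.7, 7.9, 9.6, 16.0, 16.4, 17.9, 18.2, 18.9, 24.4, 27.5, 32.6, 33.8, 37.7.
n = 18.
r = (15/100)·(18 + 1) = 2.85.
Rank 2 is 4.4 and rank 3 is 5.4.
Interpolate: 4.4 + 0.85·(5.4 − 4.4) = 4.4 + 0.85·1 = 5.25.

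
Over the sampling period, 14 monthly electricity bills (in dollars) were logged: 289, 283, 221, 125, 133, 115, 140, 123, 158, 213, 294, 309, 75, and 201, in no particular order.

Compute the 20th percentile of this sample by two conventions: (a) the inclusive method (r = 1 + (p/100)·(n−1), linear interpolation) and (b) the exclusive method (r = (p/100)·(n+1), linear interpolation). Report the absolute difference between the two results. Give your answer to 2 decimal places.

Sorted: 75, 115, 123, 125, 133, 140, 158, 201, 213, 221, 283, 289, 294, 309.
n = 14.
(a) r = 3.6; between ranks 3 (123) and 4 (125): 124.2.
(b) r = 3 → value at rank 3 = 123.
|124.2 − 123| = 1.2.

1.20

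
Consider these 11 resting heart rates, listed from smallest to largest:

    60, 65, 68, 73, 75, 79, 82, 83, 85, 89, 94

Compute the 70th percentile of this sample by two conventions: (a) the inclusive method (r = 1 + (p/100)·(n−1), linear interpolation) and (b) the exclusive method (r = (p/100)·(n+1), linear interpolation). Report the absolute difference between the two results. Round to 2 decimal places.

0.80

n = 11.
(a) r = 8 → value at rank 8 = 83.
(b) r = 8.4; between ranks 8 (83) and 9 (85): 83.8.
|83 − 83.8| = 0.8.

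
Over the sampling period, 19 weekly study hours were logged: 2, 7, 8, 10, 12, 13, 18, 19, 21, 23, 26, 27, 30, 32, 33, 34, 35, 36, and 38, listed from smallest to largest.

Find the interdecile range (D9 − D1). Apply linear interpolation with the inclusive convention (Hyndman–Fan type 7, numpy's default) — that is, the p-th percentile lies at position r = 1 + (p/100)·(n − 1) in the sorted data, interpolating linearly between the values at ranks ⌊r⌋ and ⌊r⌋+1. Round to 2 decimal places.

n = 19.
P10: r = 2.8; ranks 2–3 are 7, 8; interpolating gives 7.8.
P90: r = 17.2; ranks 17–18 are 35, 36; interpolating gives 35.2.
Difference: 35.2 − 7.8 = 27.4.

27.40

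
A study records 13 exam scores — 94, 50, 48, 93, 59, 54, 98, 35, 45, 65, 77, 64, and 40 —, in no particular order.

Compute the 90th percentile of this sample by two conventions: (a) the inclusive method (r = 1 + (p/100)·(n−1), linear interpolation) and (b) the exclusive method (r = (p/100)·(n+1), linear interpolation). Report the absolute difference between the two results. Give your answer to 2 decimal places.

Sorted: 35, 40, 45, 48, 50, 54, 59, 64, 65, 77, 93, 94, 98.
n = 13.
(a) r = 11.8; between ranks 11 (93) and 12 (94): 93.8.
(b) r = 12.6; between ranks 12 (94) and 13 (98): 96.4.
|93.8 − 96.4| = 2.6.

2.60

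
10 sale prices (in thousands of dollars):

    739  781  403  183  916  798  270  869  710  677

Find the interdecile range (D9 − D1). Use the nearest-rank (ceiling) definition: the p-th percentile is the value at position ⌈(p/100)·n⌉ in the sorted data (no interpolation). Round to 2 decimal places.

686.00

Sorted: 183, 270, 403, 677, 710, 739, 781, 798, 869, 916.
n = 10.
P10: rank ⌈10/100·10⌉ = 1 → 183.
P90: rank ⌈90/100·10⌉ = 9 → 869.
Difference: 869 − 183 = 686.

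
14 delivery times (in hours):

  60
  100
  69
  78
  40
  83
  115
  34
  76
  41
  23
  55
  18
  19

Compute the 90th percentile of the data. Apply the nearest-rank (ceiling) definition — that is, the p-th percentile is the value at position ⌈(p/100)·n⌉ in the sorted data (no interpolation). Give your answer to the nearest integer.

100

Sorted: 18, 19, 23, 34, 40, 41, 55, 60, 69, 76, 78, 83, 100, 115.
n = 14.
Position = ⌈90/100 · 14⌉ = ⌈12.6⌉ = 13.
The value at rank 13 is 100.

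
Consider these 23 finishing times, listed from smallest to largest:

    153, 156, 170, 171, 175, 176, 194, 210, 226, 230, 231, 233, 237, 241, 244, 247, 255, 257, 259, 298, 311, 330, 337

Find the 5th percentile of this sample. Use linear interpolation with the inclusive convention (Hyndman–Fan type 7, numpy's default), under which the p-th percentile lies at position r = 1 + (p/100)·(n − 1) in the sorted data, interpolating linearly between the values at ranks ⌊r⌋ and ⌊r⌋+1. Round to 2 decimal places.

n = 23.
r = 1 + (5/100)·(23 − 1) = 1 + 1.1 = 2.1.
Rank 2 is 156 and rank 3 is 170.
Interpolate: 156 + 0.1·(170 − 156) = 156 + 0.1·14 = 157.4.

157.40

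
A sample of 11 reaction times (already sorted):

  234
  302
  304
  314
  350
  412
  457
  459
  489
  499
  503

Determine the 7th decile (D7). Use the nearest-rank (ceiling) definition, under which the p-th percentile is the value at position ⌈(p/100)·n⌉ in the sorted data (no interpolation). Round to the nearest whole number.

n = 11.
Position = ⌈70/100 · 11⌉ = ⌈7.7⌉ = 8.
The value at rank 8 is 459.

459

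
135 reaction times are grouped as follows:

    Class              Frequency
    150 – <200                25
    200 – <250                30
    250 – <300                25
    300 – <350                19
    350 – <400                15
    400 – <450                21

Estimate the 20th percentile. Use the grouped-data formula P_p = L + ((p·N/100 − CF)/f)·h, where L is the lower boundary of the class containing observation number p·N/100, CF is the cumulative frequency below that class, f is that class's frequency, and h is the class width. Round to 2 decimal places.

203.33

N = 135; target position k = 20/100 · 135 = 27.
Cumulative frequencies: 25, 55, 80, 99, 114, 135.
Observation 27 falls in the class 200 – <250.
L = 200, CF = 25, f = 30, h = 50.
P20 = 200 + ((27 − 25)/30)·50 = 200 + 3.33333 = 203.333.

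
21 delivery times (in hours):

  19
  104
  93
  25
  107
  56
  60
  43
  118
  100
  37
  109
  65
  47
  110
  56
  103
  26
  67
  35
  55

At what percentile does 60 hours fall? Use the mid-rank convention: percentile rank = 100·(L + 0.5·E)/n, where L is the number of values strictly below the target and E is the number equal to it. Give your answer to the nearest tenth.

50.0

Sorted: 19, 25, 26, 35, 37, 43, 47, 55, 56, 56, 60, 65, 67, 93, 100, 103, 104, 107, 109, 110, 118.
Count below 60: L = 10; count equal: E = 1; n = 21.
Percentile rank = 100·(10 + 0.5·1)/21 = 100·10.5/21 = 50.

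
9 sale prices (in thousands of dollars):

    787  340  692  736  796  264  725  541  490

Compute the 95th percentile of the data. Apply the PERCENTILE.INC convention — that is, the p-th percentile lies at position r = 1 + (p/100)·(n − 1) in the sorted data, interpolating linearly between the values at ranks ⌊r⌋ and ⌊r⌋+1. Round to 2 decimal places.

Sorted: 264, 340, 490, 541, 692, 725, 736, 787, 796.
n = 9.
r = 1 + (95/100)·(9 − 1) = 1 + 7.6 = 8.6.
Rank 8 is 787 and rank 9 is 796.
Interpolate: 787 + 0.6·(796 − 787) = 787 + 0.6·9 = 792.4.

792.40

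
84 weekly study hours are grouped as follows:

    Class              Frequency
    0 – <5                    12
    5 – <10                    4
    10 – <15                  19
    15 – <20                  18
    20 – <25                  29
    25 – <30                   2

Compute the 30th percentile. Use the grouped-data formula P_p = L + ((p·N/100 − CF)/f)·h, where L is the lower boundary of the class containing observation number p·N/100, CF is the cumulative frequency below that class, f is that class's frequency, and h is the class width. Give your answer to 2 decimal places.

12.42

N = 84; target position k = 30/100 · 84 = 25.2.
Cumulative frequencies: 12, 16, 35, 53, 82, 84.
Observation 25.2 falls in the class 10 – <15.
L = 10, CF = 16, f = 19, h = 5.
P30 = 10 + ((25.2 − 16)/19)·5 = 10 + 2.42105 = 12.4211.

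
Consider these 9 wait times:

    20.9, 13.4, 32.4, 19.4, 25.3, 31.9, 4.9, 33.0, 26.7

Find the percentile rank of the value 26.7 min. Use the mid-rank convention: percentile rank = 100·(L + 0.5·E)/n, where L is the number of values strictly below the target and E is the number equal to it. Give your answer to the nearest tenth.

61.1

Sorted: 4.9, 13.4, 19.4, 20.9, 25.3, 26.7, 31.9, 32.4, 33.0.
Count below 26.7: L = 5; count equal: E = 1; n = 9.
Percentile rank = 100·(5 + 0.5·1)/9 = 100·5.5/9 = 61.11.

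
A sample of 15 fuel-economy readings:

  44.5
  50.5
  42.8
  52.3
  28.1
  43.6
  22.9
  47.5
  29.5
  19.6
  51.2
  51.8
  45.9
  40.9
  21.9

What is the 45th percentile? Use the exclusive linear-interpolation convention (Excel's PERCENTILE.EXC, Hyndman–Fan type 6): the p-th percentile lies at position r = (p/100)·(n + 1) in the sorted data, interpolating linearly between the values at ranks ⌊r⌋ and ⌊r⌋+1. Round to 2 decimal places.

42.96

Sorted: 19.6, 21.9, 22.9, 28.1, 29.5, 40.9, 42.8, 43.6, 44.5, 45.9, 47.5, 50.5, 51.2, 51.8, 52.3.
n = 15.
r = (45/100)·(15 + 1) = 7.2.
Rank 7 is 42.8 and rank 8 is 43.6.
Interpolate: 42.8 + 0.2·(43.6 − 42.8) = 42.8 + 0.2·0.8 = 42.96.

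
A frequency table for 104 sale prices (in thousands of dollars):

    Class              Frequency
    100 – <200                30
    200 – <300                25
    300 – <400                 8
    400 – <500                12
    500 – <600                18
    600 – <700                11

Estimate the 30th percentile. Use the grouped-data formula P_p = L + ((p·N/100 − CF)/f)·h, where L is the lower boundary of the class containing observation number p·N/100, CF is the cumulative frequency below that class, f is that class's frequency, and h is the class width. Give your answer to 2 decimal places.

N = 104; target position k = 30/100 · 104 = 31.2.
Cumulative frequencies: 30, 55, 63, 75, 93, 104.
Observation 31.2 falls in the class 200 – <300.
L = 200, CF = 30, f = 25, h = 100.
P30 = 200 + ((31.2 − 30)/25)·100 = 200 + 4.8 = 204.8.

204.80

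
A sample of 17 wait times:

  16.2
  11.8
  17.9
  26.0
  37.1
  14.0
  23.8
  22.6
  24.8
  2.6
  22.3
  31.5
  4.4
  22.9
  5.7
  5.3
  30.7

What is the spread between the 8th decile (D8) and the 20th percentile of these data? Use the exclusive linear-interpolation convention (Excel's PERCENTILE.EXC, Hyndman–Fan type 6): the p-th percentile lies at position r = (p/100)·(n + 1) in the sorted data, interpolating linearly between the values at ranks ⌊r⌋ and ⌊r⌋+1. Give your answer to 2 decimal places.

Sorted: 2.6, 4.4, 5.3, 5.7, 11.8, 14.0, 16.2, 17.9, 22.3, 22.6, 22.9, 23.8, 24.8, 26.0, 30.7, 31.5, 37.1.
n = 17.
P20: r = 3.6; ranks 3–4 are 5.3, 5.7; interpolating gives 5.54.
P80: r = 14.4; ranks 14–15 are 26.0, 30.7; interpolating gives 27.88.
Difference: 27.88 − 5.54 = 22.34.

22.34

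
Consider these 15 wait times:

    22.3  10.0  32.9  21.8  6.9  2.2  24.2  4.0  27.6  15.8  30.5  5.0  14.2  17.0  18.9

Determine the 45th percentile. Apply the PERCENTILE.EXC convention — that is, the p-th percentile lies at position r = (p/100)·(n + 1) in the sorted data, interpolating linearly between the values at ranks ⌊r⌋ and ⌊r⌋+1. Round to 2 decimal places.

Sorted: 2.2, 4.0, 5.0, 6.9, 10.0, 14.2, 15.8, 17.0, 18.9, 21.8, 22.3, 24.2, 27.6, 30.5, 32.9.
n = 15.
r = (45/100)·(15 + 1) = 7.2.
Rank 7 is 15.8 and rank 8 is 17.0.
Interpolate: 15.8 + 0.2·(17.0 − 15.8) = 15.8 + 0.2·1.2 = 16.04.

16.04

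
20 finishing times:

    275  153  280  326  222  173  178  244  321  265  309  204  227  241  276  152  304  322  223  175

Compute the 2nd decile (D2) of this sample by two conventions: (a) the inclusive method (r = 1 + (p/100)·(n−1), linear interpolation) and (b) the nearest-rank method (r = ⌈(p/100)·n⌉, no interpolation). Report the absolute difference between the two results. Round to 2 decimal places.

2.40

Sorted: 152, 153, 173, 175, 178, 204, 222, 223, 227, 241, 244, 265, 275, 276, 280, 304, 309, 321, 322, 326.
n = 20.
(a) r = 4.8; between ranks 4 (175) and 5 (178): 177.4.
(b) the nearest-rank method: rank 4 → 175.
|177.4 − 175| = 2.4.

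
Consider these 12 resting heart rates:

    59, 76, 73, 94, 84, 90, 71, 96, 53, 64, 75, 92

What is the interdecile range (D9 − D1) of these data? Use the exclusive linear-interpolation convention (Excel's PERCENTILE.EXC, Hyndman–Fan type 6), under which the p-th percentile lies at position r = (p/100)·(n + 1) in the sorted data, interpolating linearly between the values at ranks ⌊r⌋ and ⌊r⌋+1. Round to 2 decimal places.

40.60

Sorted: 53, 59, 64, 71, 73, 75, 76, 84, 90, 92, 94, 96.
n = 12.
P10: r = 1.3; ranks 1–2 are 53, 59; interpolating gives 54.8.
P90: r = 11.7; ranks 11–12 are 94, 96; interpolating gives 95.4.
Difference: 95.4 − 54.8 = 40.6.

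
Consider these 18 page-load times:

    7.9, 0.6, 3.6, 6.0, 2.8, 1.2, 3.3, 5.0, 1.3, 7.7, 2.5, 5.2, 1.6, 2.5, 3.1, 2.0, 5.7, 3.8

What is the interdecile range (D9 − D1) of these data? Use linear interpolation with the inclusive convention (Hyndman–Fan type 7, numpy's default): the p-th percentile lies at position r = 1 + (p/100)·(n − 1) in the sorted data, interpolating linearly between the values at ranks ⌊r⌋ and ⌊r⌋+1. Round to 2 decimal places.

5.24

Sorted: 0.6, 1.2, 1.3, 1.6, 2.0, 2.5, 2.5, 2.8, 3.1, 3.3, 3.6, 3.8, 5.0, 5.2, 5.7, 6.0, 7.7, 7.9.
n = 18.
P10: r = 2.7; ranks 2–3 are 1.2, 1.3; interpolating gives 1.27.
P90: r = 16.3; ranks 16–17 are 6.0, 7.7; interpolating gives 6.51.
Difference: 6.51 − 1.27 = 5.24.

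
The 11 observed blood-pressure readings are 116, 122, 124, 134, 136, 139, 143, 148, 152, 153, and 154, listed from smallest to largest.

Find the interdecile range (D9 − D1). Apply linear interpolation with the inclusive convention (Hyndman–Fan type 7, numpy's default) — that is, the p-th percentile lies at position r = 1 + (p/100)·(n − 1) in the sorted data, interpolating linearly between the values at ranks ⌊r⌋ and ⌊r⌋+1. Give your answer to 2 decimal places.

31.00

n = 11.
P10: r = 2 (integer) → 122.
P90: r = 10 (integer) → 153.
Difference: 153 − 122 = 31.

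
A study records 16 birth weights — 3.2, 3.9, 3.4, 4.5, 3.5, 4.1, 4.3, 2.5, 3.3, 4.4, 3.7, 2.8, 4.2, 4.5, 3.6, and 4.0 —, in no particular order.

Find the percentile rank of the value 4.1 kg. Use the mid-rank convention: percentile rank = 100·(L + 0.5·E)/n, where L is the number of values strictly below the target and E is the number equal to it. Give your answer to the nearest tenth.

Sorted: 2.5, 2.8, 3.2, 3.3, 3.4, 3.5, 3.6, 3.7, 3.9, 4.0, 4.1, 4.2, 4.3, 4.4, 4.5, 4.5.
Count below 4.1: L = 10; count equal: E = 1; n = 16.
Percentile rank = 100·(10 + 0.5·1)/16 = 100·10.5/16 = 65.62.

65.6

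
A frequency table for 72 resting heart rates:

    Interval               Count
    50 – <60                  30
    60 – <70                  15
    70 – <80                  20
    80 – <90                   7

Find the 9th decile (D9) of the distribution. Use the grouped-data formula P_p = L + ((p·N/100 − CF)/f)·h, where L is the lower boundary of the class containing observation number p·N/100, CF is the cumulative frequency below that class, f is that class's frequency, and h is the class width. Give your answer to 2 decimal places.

N = 72; target position k = 90/100 · 72 = 64.8.
Cumulative frequencies: 30, 45, 65, 72.
Observation 64.8 falls in the class 70 – <80.
L = 70, CF = 45, f = 20, h = 10.
P90 = 70 + ((64.8 − 45)/20)·10 = 70 + 9.9 = 79.9.

79.90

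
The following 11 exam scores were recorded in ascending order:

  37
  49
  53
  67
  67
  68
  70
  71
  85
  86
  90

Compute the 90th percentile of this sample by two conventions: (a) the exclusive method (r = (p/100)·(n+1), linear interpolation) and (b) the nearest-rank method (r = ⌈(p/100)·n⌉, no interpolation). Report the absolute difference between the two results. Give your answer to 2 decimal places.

3.20

n = 11.
(a) r = 10.8; between ranks 10 (86) and 11 (90): 89.2.
(b) the nearest-rank method: rank 10 → 86.
|89.2 − 86| = 3.2.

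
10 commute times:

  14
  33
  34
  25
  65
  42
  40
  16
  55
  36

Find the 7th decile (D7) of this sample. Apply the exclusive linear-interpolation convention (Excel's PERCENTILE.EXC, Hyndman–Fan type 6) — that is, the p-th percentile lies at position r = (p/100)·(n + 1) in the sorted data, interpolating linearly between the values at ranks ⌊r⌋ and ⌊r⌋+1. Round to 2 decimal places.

41.40

Sorted: 14, 16, 25, 33, 34, 36, 40, 42, 55, 65.
n = 10.
r = (70/100)·(10 + 1) = 7.7.
Rank 7 is 40 and rank 8 is 42.
Interpolate: 40 + 0.7·(42 − 40) = 40 + 0.7·2 = 41.4.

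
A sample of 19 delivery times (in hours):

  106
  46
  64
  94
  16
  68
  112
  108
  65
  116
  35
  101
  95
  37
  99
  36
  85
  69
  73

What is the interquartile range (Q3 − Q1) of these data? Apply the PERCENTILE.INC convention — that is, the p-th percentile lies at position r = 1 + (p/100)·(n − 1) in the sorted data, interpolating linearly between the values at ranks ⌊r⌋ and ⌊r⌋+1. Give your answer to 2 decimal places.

45.00

Sorted: 16, 35, 36, 37, 46, 64, 65, 68, 69, 73, 85, 94, 95, 99, 101, 106, 108, 112, 116.
n = 19.
P25: r = 5.5; ranks 5–6 are 46, 64; interpolating gives 55.
P75: r = 14.5; ranks 14–15 are 99, 101; interpolating gives 100.
Difference: 100 − 55 = 45.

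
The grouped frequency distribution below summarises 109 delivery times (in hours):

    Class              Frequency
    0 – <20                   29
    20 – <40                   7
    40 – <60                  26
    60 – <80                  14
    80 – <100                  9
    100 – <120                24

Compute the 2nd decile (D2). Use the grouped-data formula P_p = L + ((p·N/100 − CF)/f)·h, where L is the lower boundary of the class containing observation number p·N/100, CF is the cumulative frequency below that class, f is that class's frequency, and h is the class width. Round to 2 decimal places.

15.03

N = 109; target position k = 20/100 · 109 = 21.8.
Cumulative frequencies: 29, 36, 62, 76, 85, 109.
Observation 21.8 falls in the class 0 – <20.
L = 0, CF = 0, f = 29, h = 20.
P20 = 0 + ((21.8 − 0)/29)·20 = 0 + 15.0345 = 15.0345.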